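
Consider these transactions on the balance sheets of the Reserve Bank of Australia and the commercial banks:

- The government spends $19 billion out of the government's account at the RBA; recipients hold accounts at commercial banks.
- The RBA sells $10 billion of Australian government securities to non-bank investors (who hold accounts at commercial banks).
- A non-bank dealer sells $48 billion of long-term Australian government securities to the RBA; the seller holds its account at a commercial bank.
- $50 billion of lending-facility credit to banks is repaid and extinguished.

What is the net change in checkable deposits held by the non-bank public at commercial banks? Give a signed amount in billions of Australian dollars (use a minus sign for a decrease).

+$57 billion

RBA balance sheet:
  Assets:      Securities +$38B, Loans to banks −$50B
  Liabilities: Bank reserves +$7B, Government deposits −$19B
Commercial banking system:
  Assets:      Reserves at CB +$7B
  Liabilities: Checkable deposits +$57B, Borrowings from CB −$50B
So the change in checkable deposits held by the non-bank public at commercial banks is +$57 billion.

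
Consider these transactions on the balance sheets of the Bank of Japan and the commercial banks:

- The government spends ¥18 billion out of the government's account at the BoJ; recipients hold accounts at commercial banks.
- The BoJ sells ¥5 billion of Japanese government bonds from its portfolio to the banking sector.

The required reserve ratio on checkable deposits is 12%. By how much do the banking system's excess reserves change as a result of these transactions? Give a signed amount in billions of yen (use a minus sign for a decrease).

+¥10.84 billion

Government spending ¥18 billion: reserves +¥18B, deposits +¥18B.
OMO sale (to banks) ¥5 billion: reserves −¥5B, deposits 0.
Totals: Δreserves = +¥13B, Δdeposits = +¥18B.
Δrequired reserves = 12% × +¥18B = +¥2.16B.
Δexcess reserves = Δreserves − Δrequired = +¥13B − (+¥2.16B) = +¥10.84 billion.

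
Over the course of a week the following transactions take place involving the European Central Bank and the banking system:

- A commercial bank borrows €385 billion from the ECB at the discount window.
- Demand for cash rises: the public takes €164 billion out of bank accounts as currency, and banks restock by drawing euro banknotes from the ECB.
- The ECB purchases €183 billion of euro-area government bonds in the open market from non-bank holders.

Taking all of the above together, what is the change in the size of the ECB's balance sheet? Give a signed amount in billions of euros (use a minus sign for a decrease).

+€568 billion

Discount-window loan €385 billion: an ECB asset is acquired → +€385B.
Currency withdrawal €164 billion: only the composition of liabilities changes → 0.
Asset purchase (from non-banks) €183 billion: an ECB asset is acquired → +€183B.
Net: 385 + 0 + 183 = +€568 billion.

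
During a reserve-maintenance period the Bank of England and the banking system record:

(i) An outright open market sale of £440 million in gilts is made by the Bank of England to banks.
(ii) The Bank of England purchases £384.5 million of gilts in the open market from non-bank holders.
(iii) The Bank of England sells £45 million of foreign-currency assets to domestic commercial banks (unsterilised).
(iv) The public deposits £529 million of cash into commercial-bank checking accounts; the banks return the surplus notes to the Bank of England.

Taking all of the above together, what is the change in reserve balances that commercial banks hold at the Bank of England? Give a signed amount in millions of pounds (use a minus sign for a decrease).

OMO sale (to banks) £440 million: the buying banks pay out of their reserve balances → −£440M.
Asset purchase (from non-banks) £384.5 million: the Bank of England pays by crediting reserve accounts → +£384.5M.
FX sale £45 million: the buying banks pay out of their reserve balances → −£45M.
Currency deposit £529 million: returned notes are swapped for reserve credit → +£529M.
Net: −440 + 384.5 − 45 + 529 = +£428.5 million.

+£428.5 million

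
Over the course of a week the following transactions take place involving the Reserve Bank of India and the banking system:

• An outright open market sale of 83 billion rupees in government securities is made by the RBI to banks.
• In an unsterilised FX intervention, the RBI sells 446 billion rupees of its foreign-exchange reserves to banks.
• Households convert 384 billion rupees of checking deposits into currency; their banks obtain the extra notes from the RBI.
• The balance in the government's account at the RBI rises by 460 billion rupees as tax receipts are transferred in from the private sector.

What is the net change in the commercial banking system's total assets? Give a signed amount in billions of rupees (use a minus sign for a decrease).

RBI balance sheet:
  Assets:      Securities −83B, Foreign assets −446B
  Liabilities: Bank reserves −1373B, Currency in circulation +384B, Government deposits +460B
Commercial banking system:
  Assets:      Reserves at CB −1373B, Securities +83B, Foreign assets +446B
  Liabilities: Checkable deposits −844B
Change in total bank assets = -844 billion.

-844 billion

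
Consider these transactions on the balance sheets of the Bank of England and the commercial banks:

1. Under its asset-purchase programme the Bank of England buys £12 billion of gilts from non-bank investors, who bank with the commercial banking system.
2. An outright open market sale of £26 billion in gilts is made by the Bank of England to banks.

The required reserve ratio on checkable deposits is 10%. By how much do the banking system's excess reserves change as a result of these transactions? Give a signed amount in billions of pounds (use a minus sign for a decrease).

-£15.2 billion

Asset purchase (from non-banks) £12 billion: reserves +£12B, deposits +£12B.
OMO sale (to banks) £26 billion: reserves −£26B, deposits 0.
Totals: Δreserves = −£14B, Δdeposits = +£12B.
Δrequired reserves = 10% × +£12B = +£1.2B.
Δexcess reserves = Δreserves − Δrequired = −£14B − (+£1.2B) = -£15.2 billion.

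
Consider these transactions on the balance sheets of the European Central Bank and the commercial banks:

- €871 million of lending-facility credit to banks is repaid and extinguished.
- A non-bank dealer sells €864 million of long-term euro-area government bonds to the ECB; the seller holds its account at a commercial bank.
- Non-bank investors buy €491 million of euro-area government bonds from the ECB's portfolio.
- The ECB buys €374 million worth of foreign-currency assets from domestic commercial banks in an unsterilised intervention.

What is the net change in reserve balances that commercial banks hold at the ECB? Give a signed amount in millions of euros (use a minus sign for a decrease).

-€124 million

Discount-window repayment €871 million: repayment is debited from reserves → −€871M.
Asset purchase (from non-banks) €864 million: the ECB pays by crediting reserve accounts → +€864M.
Asset sale (to non-banks) €491 million: the non-bank buyers' banks settle from reserves → −€491M.
FX purchase €374 million: the ECB pays by crediting reserve accounts → +€374M.
Net: −871 + 864 − 491 + 374 = -€124 million.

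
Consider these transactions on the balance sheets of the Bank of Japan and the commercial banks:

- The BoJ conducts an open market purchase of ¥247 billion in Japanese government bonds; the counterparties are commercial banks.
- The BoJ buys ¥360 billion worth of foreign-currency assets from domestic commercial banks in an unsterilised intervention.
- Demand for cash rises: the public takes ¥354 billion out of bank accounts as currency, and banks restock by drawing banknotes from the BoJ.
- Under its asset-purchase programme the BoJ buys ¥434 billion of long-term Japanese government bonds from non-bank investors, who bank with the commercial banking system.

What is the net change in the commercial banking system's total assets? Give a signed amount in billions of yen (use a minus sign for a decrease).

OMO purchase (from banks) ¥247 billion: just an asset swap on bank balance sheets → 0.
FX purchase ¥360 billion: just an asset swap on bank balance sheets → 0.
Currency withdrawal ¥354 billion: bank balance sheets shrink → −¥354B.
Asset purchase (from non-banks) ¥434 billion: bank balance sheets expand → +¥434B.
Net: 0 + 0 − 354 + 434 = +¥80 billion.

+¥80 billion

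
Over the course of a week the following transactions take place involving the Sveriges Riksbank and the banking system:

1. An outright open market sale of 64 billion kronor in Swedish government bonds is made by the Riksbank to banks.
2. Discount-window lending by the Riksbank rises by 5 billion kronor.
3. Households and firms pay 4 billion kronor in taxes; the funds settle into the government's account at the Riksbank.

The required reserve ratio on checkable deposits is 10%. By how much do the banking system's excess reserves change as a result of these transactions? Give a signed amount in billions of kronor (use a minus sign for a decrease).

OMO sale (to banks) 64 billion kronor: reserves −64B, deposits 0.
Discount-window loan 5 billion kronor: reserves +5B, deposits 0.
Government account inflow 4 billion kronor: reserves −4B, deposits −4B.
Totals: Δreserves = −63B, Δdeposits = −4B.
Δrequired reserves = 10% × −4B = −0.4B.
Δexcess reserves = Δreserves − Δrequired = −63B − (−0.4B) = -62.6 billion.

-62.6 billion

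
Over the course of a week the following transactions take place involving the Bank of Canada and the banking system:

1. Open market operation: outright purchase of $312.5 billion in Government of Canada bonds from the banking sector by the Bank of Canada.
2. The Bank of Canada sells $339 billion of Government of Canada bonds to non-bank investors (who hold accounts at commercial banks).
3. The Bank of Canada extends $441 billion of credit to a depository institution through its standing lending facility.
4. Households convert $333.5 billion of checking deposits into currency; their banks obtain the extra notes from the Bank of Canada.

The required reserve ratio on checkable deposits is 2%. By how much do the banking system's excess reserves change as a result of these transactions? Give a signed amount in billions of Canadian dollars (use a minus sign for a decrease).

+$94.45 billion

OMO purchase (from banks) $312.5 billion: reserves +$312.5B, deposits 0.
Asset sale (to non-banks) $339 billion: reserves −$339B, deposits −$339B.
Discount-window loan $441 billion: reserves +$441B, deposits 0.
Currency withdrawal $333.5 billion: reserves −$333.5B, deposits −$333.5B.
Totals: Δreserves = +$81B, Δdeposits = −$672.5B.
Δrequired reserves = 2% × −$672.5B = −$13.45B.
Δexcess reserves = Δreserves − Δrequired = +$81B − (−$13.45B) = +$94.45 billion.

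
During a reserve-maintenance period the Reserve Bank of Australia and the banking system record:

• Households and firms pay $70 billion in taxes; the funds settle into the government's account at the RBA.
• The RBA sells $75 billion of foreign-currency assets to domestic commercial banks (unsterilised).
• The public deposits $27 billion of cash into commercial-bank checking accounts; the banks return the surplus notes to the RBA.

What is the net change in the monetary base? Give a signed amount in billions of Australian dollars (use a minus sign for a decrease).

-$145 billion

Government account inflow $70 billion: reserves shift to a non-base liability → −$70B.
FX sale $75 billion: RBA balance sheet contracts → −$75B.
Currency deposit $27 billion: just a shift between currency and reserves — both are base money → 0.
Net: −70 − 75 + 0 = -$145 billion.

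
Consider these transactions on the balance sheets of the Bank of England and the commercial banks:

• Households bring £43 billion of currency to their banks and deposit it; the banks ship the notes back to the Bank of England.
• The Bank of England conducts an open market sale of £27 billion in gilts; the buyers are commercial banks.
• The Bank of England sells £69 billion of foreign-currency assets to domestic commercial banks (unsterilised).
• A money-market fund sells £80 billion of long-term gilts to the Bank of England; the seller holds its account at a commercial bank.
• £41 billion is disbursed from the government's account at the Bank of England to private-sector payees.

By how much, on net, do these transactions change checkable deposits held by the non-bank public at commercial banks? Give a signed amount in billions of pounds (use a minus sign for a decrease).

+£164 billion

Bank of England balance sheet:
  Assets:      Securities +£53B, Foreign assets −£69B
  Liabilities: Bank reserves +£68B, Currency in circulation −£43B, Government deposits −£41B
Commercial banking system:
  Assets:      Reserves at CB +£68B, Securities +£27B, Foreign assets +£69B
  Liabilities: Checkable deposits +£164B
So the change in checkable deposits held by the non-bank public at commercial banks is +£164 billion.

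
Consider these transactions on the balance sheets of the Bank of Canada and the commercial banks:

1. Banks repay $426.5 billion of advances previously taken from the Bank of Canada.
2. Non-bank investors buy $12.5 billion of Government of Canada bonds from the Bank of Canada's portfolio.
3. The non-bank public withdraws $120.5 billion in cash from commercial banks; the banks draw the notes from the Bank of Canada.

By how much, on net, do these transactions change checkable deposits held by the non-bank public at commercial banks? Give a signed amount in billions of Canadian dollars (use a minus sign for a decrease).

Bank of Canada balance sheet:
  Assets:      Securities −$12.5B, Loans to banks −$426.5B
  Liabilities: Bank reserves −$559.5B, Currency in circulation +$120.5B
Commercial banking system:
  Assets:      Reserves at CB −$559.5B
  Liabilities: Checkable deposits −$133B, Borrowings from CB −$426.5B
So the change in checkable deposits held by the non-bank public at commercial banks is -$133 billion.

-$133 billion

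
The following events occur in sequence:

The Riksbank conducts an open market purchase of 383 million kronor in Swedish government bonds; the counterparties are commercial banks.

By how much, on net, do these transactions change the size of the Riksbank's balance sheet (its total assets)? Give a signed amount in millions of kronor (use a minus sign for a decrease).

+383 million

Riksbank balance sheet:
  Assets:      Securities +383M
  Liabilities: Bank reserves +383M
Commercial banking system:
  Assets:      Reserves at CB +383M, Securities −383M
  Liabilities: no change
Change in total Riksbank assets = +383 million.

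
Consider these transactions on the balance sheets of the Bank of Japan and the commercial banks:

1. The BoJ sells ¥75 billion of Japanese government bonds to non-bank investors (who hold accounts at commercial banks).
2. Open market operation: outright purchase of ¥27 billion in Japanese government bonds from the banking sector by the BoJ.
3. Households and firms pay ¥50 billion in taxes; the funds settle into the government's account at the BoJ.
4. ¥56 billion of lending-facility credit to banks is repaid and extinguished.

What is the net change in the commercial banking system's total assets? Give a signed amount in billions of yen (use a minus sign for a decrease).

BoJ balance sheet:
  Assets:      Securities −¥48B, Loans to banks −¥56B
  Liabilities: Bank reserves −¥154B, Government deposits +¥50B
Commercial banking system:
  Assets:      Reserves at CB −¥154B, Securities −¥27B
  Liabilities: Checkable deposits −¥125B, Borrowings from CB −¥56B
Change in total bank assets = -¥181 billion.

-¥181 billion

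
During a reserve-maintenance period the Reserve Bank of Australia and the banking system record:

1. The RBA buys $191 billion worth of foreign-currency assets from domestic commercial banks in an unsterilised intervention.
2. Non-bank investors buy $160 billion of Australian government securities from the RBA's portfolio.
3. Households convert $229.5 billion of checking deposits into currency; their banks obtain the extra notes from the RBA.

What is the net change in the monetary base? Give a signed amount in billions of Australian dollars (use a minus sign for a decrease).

+$31 billion

RBA balance sheet:
  Assets:      Securities −$160B, Foreign assets +$191B
  Liabilities: Bank reserves −$198.5B, Currency in circulation +$229.5B
Monetary base = currency + reserves: +$229.5B + (−$198.5B) = +$31 billion.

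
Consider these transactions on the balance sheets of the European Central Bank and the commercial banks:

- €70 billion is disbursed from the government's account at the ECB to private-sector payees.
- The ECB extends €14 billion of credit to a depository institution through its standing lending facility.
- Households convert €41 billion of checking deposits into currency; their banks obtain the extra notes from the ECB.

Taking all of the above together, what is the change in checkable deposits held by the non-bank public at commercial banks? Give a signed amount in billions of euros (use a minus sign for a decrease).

ECB balance sheet:
  Assets:      Loans to banks +€14B
  Liabilities: Bank reserves +€43B, Currency in circulation +€41B, Government deposits −€70B
Commercial banking system:
  Assets:      Reserves at CB +€43B
  Liabilities: Checkable deposits +€29B, Borrowings from CB +€14B
So the change in checkable deposits held by the non-bank public at commercial banks is +€29 billion.

+€29 billion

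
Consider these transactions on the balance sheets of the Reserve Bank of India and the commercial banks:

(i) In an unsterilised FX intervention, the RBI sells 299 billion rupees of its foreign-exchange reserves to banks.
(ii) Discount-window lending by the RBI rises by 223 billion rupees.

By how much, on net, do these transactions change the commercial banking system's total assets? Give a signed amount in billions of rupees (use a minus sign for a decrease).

FX sale 299 billion rupees: just an asset swap on bank balance sheets → 0.
Discount-window loan 223 billion rupees: bank balance sheets expand → +223B.
Net: 0 + 223 = +223 billion.

+223 billion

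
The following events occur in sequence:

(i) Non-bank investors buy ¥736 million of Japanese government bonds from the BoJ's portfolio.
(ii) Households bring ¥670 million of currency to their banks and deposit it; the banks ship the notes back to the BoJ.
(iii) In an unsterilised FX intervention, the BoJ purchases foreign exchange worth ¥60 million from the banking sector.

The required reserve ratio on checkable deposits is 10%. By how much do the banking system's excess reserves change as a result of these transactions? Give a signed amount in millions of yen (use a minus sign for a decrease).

Asset sale (to non-banks) ¥736 million: reserves −¥736M, deposits −¥736M.
Currency deposit ¥670 million: reserves +¥670M, deposits +¥670M.
FX purchase ¥60 million: reserves +¥60M, deposits 0.
Totals: Δreserves = −¥6M, Δdeposits = −¥66M.
Δrequired reserves = 10% × −¥66M = −¥6.6M.
Δexcess reserves = Δreserves − Δrequired = −¥6M − (−¥6.6M) = +¥0.6 million.

+¥0.6 million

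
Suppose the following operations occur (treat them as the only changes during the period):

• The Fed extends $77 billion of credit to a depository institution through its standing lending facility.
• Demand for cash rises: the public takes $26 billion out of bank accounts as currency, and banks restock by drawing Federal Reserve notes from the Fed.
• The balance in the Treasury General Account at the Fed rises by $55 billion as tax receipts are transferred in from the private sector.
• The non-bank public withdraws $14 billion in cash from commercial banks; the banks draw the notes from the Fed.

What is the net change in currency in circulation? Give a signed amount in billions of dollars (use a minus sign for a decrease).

+$40 billion

Discount-window loan $77 billion: no currency enters or leaves circulation → 0.
Currency withdrawal $26 billion: notes leave the central bank → +$26B.
Government account inflow $55 billion: no currency enters or leaves circulation → 0.
Currency withdrawal $14 billion: notes leave the central bank → +$14B.
Net: 0 + 26 + 0 + 14 = +$40 billion.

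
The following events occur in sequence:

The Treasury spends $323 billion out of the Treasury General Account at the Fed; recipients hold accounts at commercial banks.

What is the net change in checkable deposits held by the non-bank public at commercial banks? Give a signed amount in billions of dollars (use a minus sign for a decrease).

Fed balance sheet:
  Assets:      no change
  Liabilities: Bank reserves +$323B, Government deposits −$323B
Commercial banking system:
  Assets:      Reserves at CB +$323B
  Liabilities: Checkable deposits +$323B
So the change in checkable deposits held by the non-bank public at commercial banks is +$323 billion.

+$323 billion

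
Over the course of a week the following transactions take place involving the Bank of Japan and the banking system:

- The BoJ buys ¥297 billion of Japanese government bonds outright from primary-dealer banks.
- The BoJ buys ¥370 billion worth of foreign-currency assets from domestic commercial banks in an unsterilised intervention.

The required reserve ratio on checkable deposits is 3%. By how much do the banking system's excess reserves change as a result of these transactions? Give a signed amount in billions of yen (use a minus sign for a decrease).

+¥667 billion

OMO purchase (from banks) ¥297 billion: reserves +¥297B, deposits 0.
FX purchase ¥370 billion: reserves +¥370B, deposits 0.
Totals: Δreserves = +¥667B, Δdeposits = 0.
Δrequired reserves = 3% × 0 = 0.
Δexcess reserves = Δreserves − Δrequired = +¥667B − (0) = +¥667 billion.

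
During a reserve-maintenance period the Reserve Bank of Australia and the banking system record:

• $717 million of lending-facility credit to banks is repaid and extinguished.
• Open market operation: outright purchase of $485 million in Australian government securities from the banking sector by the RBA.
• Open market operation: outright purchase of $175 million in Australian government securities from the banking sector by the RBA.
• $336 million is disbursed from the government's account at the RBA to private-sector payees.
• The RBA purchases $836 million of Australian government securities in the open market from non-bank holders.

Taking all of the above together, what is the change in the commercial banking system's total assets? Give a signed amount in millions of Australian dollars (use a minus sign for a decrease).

RBA balance sheet:
  Assets:      Securities +$1496M, Loans to banks −$717M
  Liabilities: Bank reserves +$1115M, Government deposits −$336M
Commercial banking system:
  Assets:      Reserves at CB +$1115M, Securities −$660M
  Liabilities: Checkable deposits +$1172M, Borrowings from CB −$717M
Change in total bank assets = +$455 million.

+$455 million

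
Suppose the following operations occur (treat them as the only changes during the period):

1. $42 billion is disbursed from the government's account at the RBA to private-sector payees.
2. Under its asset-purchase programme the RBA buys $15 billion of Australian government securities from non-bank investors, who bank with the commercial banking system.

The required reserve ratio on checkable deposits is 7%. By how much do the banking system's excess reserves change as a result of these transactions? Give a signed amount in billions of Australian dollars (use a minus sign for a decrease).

+$53.01 billion

Government spending $42 billion: reserves +$42B, deposits +$42B.
Asset purchase (from non-banks) $15 billion: reserves +$15B, deposits +$15B.
Totals: Δreserves = +$57B, Δdeposits = +$57B.
Δrequired reserves = 7% × +$57B = +$3.99B.
Δexcess reserves = Δreserves − Δrequired = +$57B − (+$3.99B) = +$53.01 billion.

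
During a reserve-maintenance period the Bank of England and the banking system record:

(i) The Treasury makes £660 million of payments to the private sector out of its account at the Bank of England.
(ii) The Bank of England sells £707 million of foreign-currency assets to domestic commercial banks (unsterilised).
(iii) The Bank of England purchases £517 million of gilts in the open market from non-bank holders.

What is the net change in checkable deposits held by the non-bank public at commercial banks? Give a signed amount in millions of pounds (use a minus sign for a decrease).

Government spending £660 million: non-bank counterparties' bank balances rise → +£660M.
FX sale £707 million: the counterparty is a bank, so public deposits are unchanged → 0.
Asset purchase (from non-banks) £517 million: non-bank counterparties' bank balances rise → +£517M.
Net: 660 + 0 + 517 = +£1177 million.

+£1177 million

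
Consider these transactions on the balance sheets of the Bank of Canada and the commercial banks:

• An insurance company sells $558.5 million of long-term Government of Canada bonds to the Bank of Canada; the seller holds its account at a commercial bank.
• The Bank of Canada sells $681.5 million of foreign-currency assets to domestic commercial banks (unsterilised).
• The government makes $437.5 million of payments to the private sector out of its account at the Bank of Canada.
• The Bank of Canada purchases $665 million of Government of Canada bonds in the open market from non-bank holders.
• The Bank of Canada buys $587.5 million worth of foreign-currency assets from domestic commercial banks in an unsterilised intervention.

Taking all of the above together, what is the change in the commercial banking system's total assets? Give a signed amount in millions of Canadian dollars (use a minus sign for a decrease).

Bank of Canada balance sheet:
  Assets:      Securities +$1223.5M, Foreign assets −$94M
  Liabilities: Bank reserves +$1567M, Government deposits −$437.5M
Commercial banking system:
  Assets:      Reserves at CB +$1567M, Foreign assets +$94M
  Liabilities: Checkable deposits +$1661M
Change in total bank assets = +$1661 million.

+$1661 million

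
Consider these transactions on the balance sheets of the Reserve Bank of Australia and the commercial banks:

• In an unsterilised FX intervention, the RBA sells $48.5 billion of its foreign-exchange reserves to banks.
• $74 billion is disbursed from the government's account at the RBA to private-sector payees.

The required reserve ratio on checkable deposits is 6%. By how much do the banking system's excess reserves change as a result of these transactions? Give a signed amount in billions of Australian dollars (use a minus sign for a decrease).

+$21.06 billion

FX sale $48.5 billion: reserves −$48.5B, deposits 0.
Government spending $74 billion: reserves +$74B, deposits +$74B.
Totals: Δreserves = +$25.5B, Δdeposits = +$74B.
Δrequired reserves = 6% × +$74B = +$4.44B.
Δexcess reserves = Δreserves − Δrequired = +$25.5B − (+$4.44B) = +$21.06 billion.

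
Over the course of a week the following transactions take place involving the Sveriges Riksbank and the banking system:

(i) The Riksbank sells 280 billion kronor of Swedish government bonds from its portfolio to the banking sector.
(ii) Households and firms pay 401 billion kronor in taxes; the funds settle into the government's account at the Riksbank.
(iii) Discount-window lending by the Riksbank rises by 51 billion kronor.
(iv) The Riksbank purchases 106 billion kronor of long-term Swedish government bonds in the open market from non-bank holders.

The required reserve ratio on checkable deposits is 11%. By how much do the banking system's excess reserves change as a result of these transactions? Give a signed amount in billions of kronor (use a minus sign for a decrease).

OMO sale (to banks) 280 billion kronor: reserves −280B, deposits 0.
Government account inflow 401 billion kronor: reserves −401B, deposits −401B.
Discount-window loan 51 billion kronor: reserves +51B, deposits 0.
Asset purchase (from non-banks) 106 billion kronor: reserves +106B, deposits +106B.
Totals: Δreserves = −524B, Δdeposits = −295B.
Δrequired reserves = 11% × −295B = −32.45B.
Δexcess reserves = Δreserves − Δrequired = −524B − (−32.45B) = -491.55 billion.

-491.55 billion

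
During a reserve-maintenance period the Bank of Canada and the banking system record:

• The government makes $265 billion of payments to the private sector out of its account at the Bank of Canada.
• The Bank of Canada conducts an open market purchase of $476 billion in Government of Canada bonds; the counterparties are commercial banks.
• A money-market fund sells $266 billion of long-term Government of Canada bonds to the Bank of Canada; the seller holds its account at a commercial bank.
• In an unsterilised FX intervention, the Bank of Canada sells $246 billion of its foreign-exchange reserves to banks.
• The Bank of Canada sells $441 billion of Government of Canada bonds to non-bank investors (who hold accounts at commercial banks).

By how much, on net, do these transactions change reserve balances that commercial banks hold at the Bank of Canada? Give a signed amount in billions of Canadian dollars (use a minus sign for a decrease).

+$320 billion

Government spending $265 billion: government payments flow into bank reserve accounts → +$265B.
OMO purchase (from banks) $476 billion: the Bank of Canada pays by crediting reserve accounts → +$476B.
Asset purchase (from non-banks) $266 billion: the Bank of Canada pays by crediting reserve accounts → +$266B.
FX sale $246 billion: the buying banks pay out of their reserve balances → −$246B.
Asset sale (to non-banks) $441 billion: the non-bank buyers' banks settle from reserves → −$441B.
Net: 265 + 476 + 266 − 246 − 441 = +$320 billion.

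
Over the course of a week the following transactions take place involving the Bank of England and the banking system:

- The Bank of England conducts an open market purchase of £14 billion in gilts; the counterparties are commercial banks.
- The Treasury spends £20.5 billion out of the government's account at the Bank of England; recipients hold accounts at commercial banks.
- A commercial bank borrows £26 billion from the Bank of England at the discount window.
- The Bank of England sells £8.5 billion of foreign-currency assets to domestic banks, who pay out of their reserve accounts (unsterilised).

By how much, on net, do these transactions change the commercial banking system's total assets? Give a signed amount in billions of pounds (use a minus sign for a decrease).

OMO purchase (from banks) £14 billion: just an asset swap on bank balance sheets → 0.
Government spending £20.5 billion: bank balance sheets expand → +£20.5B.
Discount-window loan £26 billion: bank balance sheets expand → +£26B.
FX sale £8.5 billion: just an asset swap on bank balance sheets → 0.
Net: 0 + 20.5 + 26 + 0 = +£46.5 billion.

+£46.5 billion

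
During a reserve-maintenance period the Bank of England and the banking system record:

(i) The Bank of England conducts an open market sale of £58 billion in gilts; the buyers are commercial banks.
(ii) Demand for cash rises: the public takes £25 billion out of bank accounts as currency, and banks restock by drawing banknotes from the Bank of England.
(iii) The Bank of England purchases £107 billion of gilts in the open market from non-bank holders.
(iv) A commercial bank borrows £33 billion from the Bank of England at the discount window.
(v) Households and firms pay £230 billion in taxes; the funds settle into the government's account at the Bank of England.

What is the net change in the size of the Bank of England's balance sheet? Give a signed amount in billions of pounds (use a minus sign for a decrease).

+£82 billion

OMO sale (to banks) £58 billion: a Bank of England asset is shed → −£58B.
Currency withdrawal £25 billion: only the composition of liabilities changes → 0.
Asset purchase (from non-banks) £107 billion: a Bank of England asset is acquired → +£107B.
Discount-window loan £33 billion: a Bank of England asset is acquired → +£33B.
Government account inflow £230 billion: only the composition of liabilities changes → 0.
Net: −58 + 0 + 107 + 33 + 0 = +£82 billion.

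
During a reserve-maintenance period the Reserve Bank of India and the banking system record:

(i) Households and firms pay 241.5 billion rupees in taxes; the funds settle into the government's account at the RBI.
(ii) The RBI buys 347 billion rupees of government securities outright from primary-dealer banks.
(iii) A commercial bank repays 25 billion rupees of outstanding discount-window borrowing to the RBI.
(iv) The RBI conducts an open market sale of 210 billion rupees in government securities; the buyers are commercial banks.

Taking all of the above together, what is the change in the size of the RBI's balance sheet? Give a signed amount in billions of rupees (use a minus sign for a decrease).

RBI balance sheet:
  Assets:      Securities +137B, Loans to banks −25B
  Liabilities: Bank reserves −129.5B, Government deposits +241.5B
Commercial banking system:
  Assets:      Reserves at CB −129.5B, Securities −137B
  Liabilities: Checkable deposits −241.5B, Borrowings from CB −25B
Change in total RBI assets = +112 billion.

+112 billion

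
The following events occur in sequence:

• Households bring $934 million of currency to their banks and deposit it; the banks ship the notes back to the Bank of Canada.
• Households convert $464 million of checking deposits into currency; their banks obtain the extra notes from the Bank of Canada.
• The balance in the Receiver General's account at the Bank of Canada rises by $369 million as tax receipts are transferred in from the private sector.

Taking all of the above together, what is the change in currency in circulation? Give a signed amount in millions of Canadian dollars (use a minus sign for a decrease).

Currency deposit $934 million: notes return to the central bank → −$934M.
Currency withdrawal $464 million: notes leave the central bank → +$464M.
Government account inflow $369 million: no currency enters or leaves circulation → 0.
Net: −934 + 464 + 0 = -$470 million.

-$470 million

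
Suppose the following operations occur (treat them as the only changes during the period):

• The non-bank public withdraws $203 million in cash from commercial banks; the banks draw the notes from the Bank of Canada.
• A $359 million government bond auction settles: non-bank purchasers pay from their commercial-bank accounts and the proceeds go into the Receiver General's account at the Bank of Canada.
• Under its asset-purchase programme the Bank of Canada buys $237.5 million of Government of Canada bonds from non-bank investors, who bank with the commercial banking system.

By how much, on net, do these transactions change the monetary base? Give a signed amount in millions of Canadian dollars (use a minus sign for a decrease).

-$121.5 million

Currency withdrawal $203 million: just a shift between currency and reserves — both are base money → 0.
Government account inflow $359 million: reserves shift to a non-base liability → −$359M.
Asset purchase (from non-banks) $237.5 million: Bank of Canada balance sheet expands → +$237.5M.
Net: 0 − 359 + 237.5 = -$121.5 million.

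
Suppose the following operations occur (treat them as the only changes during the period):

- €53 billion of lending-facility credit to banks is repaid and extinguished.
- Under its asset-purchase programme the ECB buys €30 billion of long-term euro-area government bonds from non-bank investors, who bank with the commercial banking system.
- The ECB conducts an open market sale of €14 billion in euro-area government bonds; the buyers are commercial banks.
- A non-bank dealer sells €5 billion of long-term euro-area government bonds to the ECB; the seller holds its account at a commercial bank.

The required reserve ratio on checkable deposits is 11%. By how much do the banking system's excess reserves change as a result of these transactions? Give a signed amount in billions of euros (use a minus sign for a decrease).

-€35.85 billion

Discount-window repayment €53 billion: reserves −€53B, deposits 0.
Asset purchase (from non-banks) €30 billion: reserves +€30B, deposits +€30B.
OMO sale (to banks) €14 billion: reserves −€14B, deposits 0.
Asset purchase (from non-banks) €5 billion: reserves +€5B, deposits +€5B.
Totals: Δreserves = −€32B, Δdeposits = +€35B.
Δrequired reserves = 11% × +€35B = +€3.85B.
Δexcess reserves = Δreserves − Δrequired = −€32B − (+€3.85B) = -€35.85 billion.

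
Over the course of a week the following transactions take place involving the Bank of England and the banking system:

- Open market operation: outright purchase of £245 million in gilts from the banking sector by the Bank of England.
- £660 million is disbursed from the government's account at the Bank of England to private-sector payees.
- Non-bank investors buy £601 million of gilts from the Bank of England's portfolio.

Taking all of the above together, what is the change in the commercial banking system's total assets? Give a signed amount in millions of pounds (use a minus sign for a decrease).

+£59 million

Bank of England balance sheet:
  Assets:      Securities −£356M
  Liabilities: Bank reserves +£304M, Government deposits −£660M
Commercial banking system:
  Assets:      Reserves at CB +£304M, Securities −£245M
  Liabilities: Checkable deposits +£59M
Change in total bank assets = +£59 million.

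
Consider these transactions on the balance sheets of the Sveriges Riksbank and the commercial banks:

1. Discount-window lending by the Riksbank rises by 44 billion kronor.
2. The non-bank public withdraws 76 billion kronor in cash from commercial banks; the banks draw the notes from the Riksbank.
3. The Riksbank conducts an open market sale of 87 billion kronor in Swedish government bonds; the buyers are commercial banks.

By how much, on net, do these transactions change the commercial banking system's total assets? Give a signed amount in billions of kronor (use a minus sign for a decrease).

Discount-window loan 44 billion kronor: bank balance sheets expand → +44B.
Currency withdrawal 76 billion kronor: bank balance sheets shrink → −76B.
OMO sale (to banks) 87 billion kronor: just an asset swap on bank balance sheets → 0.
Net: 44 − 76 + 0 = -32 billion.

-32 billion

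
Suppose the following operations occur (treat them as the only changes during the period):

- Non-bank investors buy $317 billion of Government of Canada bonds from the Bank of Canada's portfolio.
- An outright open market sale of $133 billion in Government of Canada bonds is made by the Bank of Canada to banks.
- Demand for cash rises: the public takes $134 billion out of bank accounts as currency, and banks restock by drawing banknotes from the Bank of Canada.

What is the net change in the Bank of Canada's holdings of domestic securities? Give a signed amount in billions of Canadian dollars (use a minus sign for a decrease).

Asset sale (to non-banks) $317 billion: securities removed from the Bank of Canada's portfolio → −$317B.
OMO sale (to banks) $133 billion: securities removed from the Bank of Canada's portfolio → −$133B.
Currency withdrawal $134 billion: the Bank of Canada's securities portfolio is untouched → 0.
Net: −317 − 133 + 0 = -$450 billion.

-$450 billion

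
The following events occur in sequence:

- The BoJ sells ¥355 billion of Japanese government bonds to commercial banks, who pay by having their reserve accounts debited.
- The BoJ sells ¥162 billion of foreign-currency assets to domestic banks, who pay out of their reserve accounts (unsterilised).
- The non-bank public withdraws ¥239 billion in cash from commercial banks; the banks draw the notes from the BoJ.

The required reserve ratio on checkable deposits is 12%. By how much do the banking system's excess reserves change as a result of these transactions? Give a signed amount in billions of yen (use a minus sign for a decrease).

-¥727.32 billion

OMO sale (to banks) ¥355 billion: reserves −¥355B, deposits 0.
FX sale ¥162 billion: reserves −¥162B, deposits 0.
Currency withdrawal ¥239 billion: reserves −¥239B, deposits −¥239B.
Totals: Δreserves = −¥756B, Δdeposits = −¥239B.
Δrequired reserves = 12% × −¥239B = −¥28.68B.
Δexcess reserves = Δreserves − Δrequired = −¥756B − (−¥28.68B) = -¥727.32 billion.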